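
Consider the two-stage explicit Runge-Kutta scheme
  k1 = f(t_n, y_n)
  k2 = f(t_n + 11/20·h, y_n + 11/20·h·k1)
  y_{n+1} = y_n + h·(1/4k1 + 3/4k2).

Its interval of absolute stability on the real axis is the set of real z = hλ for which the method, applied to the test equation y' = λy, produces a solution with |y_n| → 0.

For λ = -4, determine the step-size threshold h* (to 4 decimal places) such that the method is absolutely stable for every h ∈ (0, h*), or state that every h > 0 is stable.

(-2.4242,0); λ=-4 ⇒ h* = (80/33)/4 = 0.6061.

Set f=λy, z=hλ:
  k1=λy_n ⇒ h·k1=z·y_n;  k2=λ(1+11/20z)y_n ⇒ h·k2=z(1+11/20z)y_n
  y_{n+1}/y_n = 1 + 1/4z + 3/4z(1+11/20z) = 1 + z + 33/80z²
  ⇒ R(z) = 1 + z + 33/80z².

Solve |R(x)|<1 on ℝ⁻.
x=-0.43: |R|=0.6463
R=1: x+33/80x²=0 ⇒ x=−80/33=-2.4242; min R=1−1/(4·33/80)=0.3939>−1
Confirm numerically:
  x=-2.285: |R|=0.86876 <1
  x=-1.980: |R|=0.63716 <1
  x=-1.416: |R|=0.41109 <1
  x=-2.909: |R|=1.58169 >1
  x=-2.586: |R|=1.17255 >1
So |R|<1 on (-2.4242, 0).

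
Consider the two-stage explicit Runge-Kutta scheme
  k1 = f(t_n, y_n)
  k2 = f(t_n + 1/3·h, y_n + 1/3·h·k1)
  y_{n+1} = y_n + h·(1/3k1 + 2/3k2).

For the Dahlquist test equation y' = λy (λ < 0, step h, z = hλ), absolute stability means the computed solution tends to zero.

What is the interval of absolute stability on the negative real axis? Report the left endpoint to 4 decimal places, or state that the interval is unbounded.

With y'=λy (z=hλ):
  k1=λy_n ⇒ h·k1=z·y_n;  k2=λ(1+1/3z)y_n ⇒ h·k2=z(1+1/3z)y_n
  y_{n+1}/y_n = 1 + 1/3z + 2/3z(1+1/3z) = 1 + z + 2/9z²
  ⇒ R(z) = 1 + z + 2/9z².

Need |R(x)|<1, x<0.
x=-0.77: |R|=0.3618
R=1: x+2/9x²=0 ⇒ x=−9/2=-4.5000; min R=1−1/(4·2/9)=-0.1250>−1
Confirm numerically:
  x=-4.410: |R|=0.91180 <1
  x=-2.898: |R|=0.03169 <1
  x=-2.252: |R|=0.12500 <1
  x=-2.017: |R|=0.11294 <1
  x=-4.885: |R|=1.41794 >1
  x=-4.684: |R|=1.19152 >1
  x=-4.598: |R|=1.10013 >1
Stable set (-4.5000, 0).

z∈(-4.5000,0).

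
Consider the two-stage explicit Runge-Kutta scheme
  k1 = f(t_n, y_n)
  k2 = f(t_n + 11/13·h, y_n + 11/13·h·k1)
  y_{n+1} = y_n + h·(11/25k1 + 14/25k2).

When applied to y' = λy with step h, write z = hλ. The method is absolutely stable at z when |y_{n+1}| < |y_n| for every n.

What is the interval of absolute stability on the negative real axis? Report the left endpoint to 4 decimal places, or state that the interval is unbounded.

With y'=λy (z=hλ):
  k1=λy_n ⇒ h·k1=z·y_n;  k2=λ(1+11/13z)y_n ⇒ h·k2=z(1+11/13z)y_n
  y_{n+1}/y_n = 1 + 11/25z + 14/25z(1+11/13z) = 1 + z + 154/325z²
  so R(z) = 1 + z + 154/325z².

Solve |R(x)|<1 on ℝ⁻.
x=-1.11: |R|=0.4738
R=1: x+154/325x²=0 ⇒ x=−325/154=-2.1104; min R=1−1/(4·154/325)=0.4724>−1
Confirm numerically:
  x=-1.424: |R|=0.53685 <1
  x=-1.159: |R|=0.47751 <1
  x=-0.933: |R|=0.47948 <1
  x=-2.595: |R|=1.59589 >1
  x=-2.181: |R|=1.07297 >1
So |R|<1 on (-2.1104, 0).

(-2.1104, 0).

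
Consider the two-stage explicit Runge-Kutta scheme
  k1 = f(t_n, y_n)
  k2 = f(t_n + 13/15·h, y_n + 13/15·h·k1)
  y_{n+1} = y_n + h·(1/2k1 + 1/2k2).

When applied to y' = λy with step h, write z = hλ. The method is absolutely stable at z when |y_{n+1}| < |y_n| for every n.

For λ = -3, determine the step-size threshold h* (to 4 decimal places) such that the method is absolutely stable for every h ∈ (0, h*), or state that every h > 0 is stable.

On y'=λy, z=hλ:
  k1=λy_n ⇒ h·k1=z·y_n;  k2=λ(1+13/15z)y_n ⇒ h·k2=z(1+13/15z)y_n
  y_{n+1}/y_n = 1 + 1/2z + 1/2z(1+13/15z) = 1 + z + 13/30z²
  so R(z) = 1 + z + 13/30z².

Solve |R(x)|<1 on ℝ⁻.
x=-1.46: |R|=0.4637
R=1: x+13/30x²=0 ⇒ x=−30/13=-2.3077; min R=1−1/(4·13/30)=0.4231>−1
Confirm numerically:
  x=-2.094: |R|=0.80610 <1
  x=-1.844: |R|=0.62948 <1
  x=-1.151: |R|=0.42308 <1
  x=-0.925: |R|=0.44577 <1
  x=-2.695: |R|=1.45231 >1
  x=-2.687: |R|=1.44165 >1
Interval (-2.3077, 0).

(-2.3077,0); λ=-3 ⇒ h* = (30/13)/3 = 0.7692.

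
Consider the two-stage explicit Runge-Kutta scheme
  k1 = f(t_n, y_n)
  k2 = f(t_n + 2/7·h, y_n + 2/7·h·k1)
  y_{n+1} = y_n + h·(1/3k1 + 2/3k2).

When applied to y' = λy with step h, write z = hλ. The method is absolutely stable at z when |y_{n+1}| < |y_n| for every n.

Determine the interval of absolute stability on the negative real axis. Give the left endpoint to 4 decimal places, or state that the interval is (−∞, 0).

Set f=λy, z=hλ:
  k1=λy_n ⇒ h·k1=z·y_n;  k2=λ(1+2/7z)y_n ⇒ h·k2=z(1+2/7z)y_n
  y_{n+1}/y_n = 1 + 1/3z + 2/3z(1+2/7z) = 1 + z + 4/21z²
  R(z) = 1 + z + 4/21z².

Find x<0 with |R(x)|<1.
x=-0.83: |R|=0.3012
R=1: x+4/21x²=0 ⇒ x=−21/4=-5.2500; min R=1−1/(4·4/21)=-0.3125>−1
Confirm numerically:
  x=-4.990: |R|=0.75288 <1
  x=-3.999: |R|=0.04710 <1
  x=-3.904: |R|=0.00091 <1
  x=-3.140: |R|=0.26198 <1
  x=-5.701: |R|=1.48974 >1
  x=-5.676: |R|=1.46057 >1
Interval (-5.2500, 0).

z∈(-5.2500,0).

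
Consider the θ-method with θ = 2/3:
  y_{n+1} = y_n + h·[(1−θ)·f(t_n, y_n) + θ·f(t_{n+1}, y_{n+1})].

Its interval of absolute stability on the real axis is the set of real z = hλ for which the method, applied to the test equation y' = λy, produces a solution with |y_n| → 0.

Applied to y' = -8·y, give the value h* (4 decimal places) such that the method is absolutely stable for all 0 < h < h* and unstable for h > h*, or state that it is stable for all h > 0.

(−∞, 0) — no finite endpoint. Any h>0 works for λ=-8.

On y'=λy, z=hλ:
  y_{n+1} = y_n + z·[1/3·y_n + 2/3·y_{n+1}] ⇒ (1 − 2/3z)y_{n+1} = (1 + 1/3z)y_n
  R(z) = (1 + 1/3z)/(1 − 2/3z).

Need |R(x)|<1, x<0.
x=-1.63: |R|=0.2188
x=-2: |R|=0.1429
x=-10: |R|=0.3043
x=-100: |R|=0.4778
θ=2/3≥1/2 ⇒ |1+1/3x|<|1−2/3x| ∀x<0 ⇒ unbounded interval.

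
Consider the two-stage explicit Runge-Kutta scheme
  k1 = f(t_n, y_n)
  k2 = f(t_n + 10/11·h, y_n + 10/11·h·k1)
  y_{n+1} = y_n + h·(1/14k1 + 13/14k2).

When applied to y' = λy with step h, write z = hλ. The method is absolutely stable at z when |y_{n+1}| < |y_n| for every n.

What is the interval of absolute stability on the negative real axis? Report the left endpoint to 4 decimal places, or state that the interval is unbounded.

z∈(-1.1846,0).

Test eqn y'=λy, z=hλ:
  k1=λy_n ⇒ h·k1=z·y_n;  k2=λ(1+10/11z)y_n ⇒ h·k2=z(1+10/11z)y_n
  y_{n+1}/y_n = 1 + 1/14z + 13/14z(1+10/11z) = 1 + z + 65/77z²
  R(z) = 1 + z + 65/77z².

Need |R(x)|<1, x<0.
x=-0.69: |R|=0.7119
R=1: x+65/77x²=0 ⇒ x=−77/65=-1.1846; min R=1−1/(4·65/77)=0.7038>−1
Confirm numerically:
  x=-0.762: |R|=0.72815 <1
  x=-0.651: |R|=0.70675 <1
  x=-0.597: |R|=0.70386 <1
  x=-0.500: |R|=0.71104 <1
  x=-1.605: |R|=1.56957 >1
  x=-1.512: |R|=1.41786 >1
  x=-1.470: |R|=1.35414 >1
Stable set (-1.1846, 0).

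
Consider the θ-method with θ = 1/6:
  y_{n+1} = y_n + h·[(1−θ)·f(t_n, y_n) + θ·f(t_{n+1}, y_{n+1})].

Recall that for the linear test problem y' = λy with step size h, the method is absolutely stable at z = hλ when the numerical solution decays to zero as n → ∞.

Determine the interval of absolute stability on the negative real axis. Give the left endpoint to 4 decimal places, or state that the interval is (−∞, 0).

With y'=λy (z=hλ):
  y_{n+1} = y_n + z·[5/6·y_n + 1/6·y_{n+1}] ⇒ (1 − 1/6z)y_{n+1} = (1 + 5/6z)y_n
  Hence R(z) = (1 + 5/6z)/(1 − 1/6z).

Solve |R(x)|<1 on ℝ⁻.
x=-1.3: |R|=0.0685
R=−1: 1+5/6x = −1+1/6x ⇒ -2/3x=2 ⇒ x=2/(-2/3)=-3.0000
Confirm numerically:
  x=-2.915: |R|=0.96186 <1
  x=-2.608: |R|=0.81784 <1
  x=-2.136: |R|=0.57522 <1
  x=-1.799: |R|=0.38402 <1
  x=-3.287: |R|=1.12361 >1
  x=-3.164: |R|=1.07158 >1
  x=-3.039: |R|=1.01726 >1
Stable set (-3.0000, 0).

z∈(-3.0000,0).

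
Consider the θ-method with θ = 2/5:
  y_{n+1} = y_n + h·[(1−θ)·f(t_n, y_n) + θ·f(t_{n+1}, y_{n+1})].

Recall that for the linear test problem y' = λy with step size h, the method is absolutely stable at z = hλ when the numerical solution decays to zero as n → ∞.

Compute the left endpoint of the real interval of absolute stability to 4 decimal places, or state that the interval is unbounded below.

On y'=λy, z=hλ:
  y_{n+1} = y_n + z·[3/5·y_n + 2/5·y_{n+1}] ⇒ (1 − 2/5z)y_{n+1} = (1 + 3/5z)y_n
  Hence R(z) = (1 + 3/5z)/(1 − 2/5z).

Solve |R(x)|<1 on ℝ⁻.
x=-1.47: |R|=0.0743
R=−1: 1+3/5x = −1+2/5x ⇒ -1/5x=2 ⇒ x=2/(-1/5)=-10.0000
Confirm numerically:
  x=-9.630: |R|=0.98475 <1
  x=-9.044: |R|=0.95859 <1
  x=-7.511: |R|=0.87569 <1
  x=-10.462: |R|=1.01782 >1
  x=-10.224: |R|=1.00880 >1
Interval (-10.0000, 0).

z* = -10.0000.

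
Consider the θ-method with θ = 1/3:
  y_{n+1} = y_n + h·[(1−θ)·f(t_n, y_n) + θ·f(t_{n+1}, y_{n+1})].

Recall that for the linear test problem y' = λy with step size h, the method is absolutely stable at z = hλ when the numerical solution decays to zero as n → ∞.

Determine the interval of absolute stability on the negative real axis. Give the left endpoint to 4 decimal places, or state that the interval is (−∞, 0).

Set f=λy, z=hλ:
  y_{n+1} = y_n + z·[2/3·y_n + 1/3·y_{n+1}] ⇒ (1 − 1/3z)y_{n+1} = (1 + 2/3z)y_n
  R(z) = (1 + 2/3z)/(1 − 1/3z).

Find x<0 with |R(x)|<1.
x=-0.38: |R|=0.6627
R=−1: 1+2/3x = −1+1/3x ⇒ -1/3x=2 ⇒ x=2/(-1/3)=-6.0000
Confirm numerically:
  x=-5.427: |R|=0.93200 <1
  x=-5.186: |R|=0.90056 <1
  x=-3.814: |R|=0.67919 <1
  x=-6.278: |R|=1.02996 >1
  x=-6.240: |R|=1.02597 >1
  x=-6.083: |R|=1.00914 >1
So |R|<1 on (-6.0000, 0).

(-6.0000, 0).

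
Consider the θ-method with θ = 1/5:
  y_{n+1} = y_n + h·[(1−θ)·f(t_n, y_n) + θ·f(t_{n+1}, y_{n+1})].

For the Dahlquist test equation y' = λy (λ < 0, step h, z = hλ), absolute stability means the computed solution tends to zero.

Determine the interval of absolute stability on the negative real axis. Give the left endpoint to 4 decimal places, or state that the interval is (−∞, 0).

Set f=λy, z=hλ:
  y_{n+1} = y_n + z·[4/5·y_n + 1/5·y_{n+1}] ⇒ (1 − 1/5z)y_{n+1} = (1 + 4/5z)y_n
  so R(z) = (1 + 4/5z)/(1 − 1/5z).

Find x<0 with |R(x)|<1.
x=-0.99: |R|=0.1736
R=−1: 1+4/5x = −1+1/5x ⇒ -3/5x=2 ⇒ x=2/(-3/5)=-3.3333
Confirm numerically:
  x=-3.146: |R|=0.93101 <1
  x=-2.738: |R|=0.76919 <1
  x=-1.702: |R|=0.26977 <1
  x=-3.932: |R|=1.20107 >1
  x=-3.447: |R|=1.04037 >1
Stable set (-3.3333, 0).

(-3.3333, 0).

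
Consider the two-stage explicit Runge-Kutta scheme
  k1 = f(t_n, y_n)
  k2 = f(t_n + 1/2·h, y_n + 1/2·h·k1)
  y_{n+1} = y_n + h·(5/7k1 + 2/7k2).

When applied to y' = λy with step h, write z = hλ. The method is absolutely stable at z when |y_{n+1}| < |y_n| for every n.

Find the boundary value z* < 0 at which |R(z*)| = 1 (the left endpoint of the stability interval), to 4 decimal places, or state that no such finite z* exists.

On y'=λy, z=hλ:
  k1=λy_n ⇒ h·k1=z·y_n;  k2=λ(1+1/2z)y_n ⇒ h·k2=z(1+1/2z)y_n
  y_{n+1}/y_n = 1 + 5/7z + 2/7z(1+1/2z) = 1 + z + 1/7z²
  ⇒ R(z) = 1 + z + 1/7z².

Need |R(x)|<1, x<0.
x=-0.73: |R|=0.3461
R=1: x+1/7x²=0 ⇒ x=−7=-7.0000; min R=1−1/(4·1/7)=-0.7500>−1
Confirm numerically:
  x=-6.896: |R|=0.89755 <1
  x=-4.137: |R|=0.69203 <1
  x=-3.897: |R|=0.72748 <1
  x=-7.425: |R|=1.45080 >1
  x=-7.377: |R|=1.39730 >1
  x=-7.306: |R|=1.31938 >1
Interval (-7.0000, 0).

z* = -7.0000.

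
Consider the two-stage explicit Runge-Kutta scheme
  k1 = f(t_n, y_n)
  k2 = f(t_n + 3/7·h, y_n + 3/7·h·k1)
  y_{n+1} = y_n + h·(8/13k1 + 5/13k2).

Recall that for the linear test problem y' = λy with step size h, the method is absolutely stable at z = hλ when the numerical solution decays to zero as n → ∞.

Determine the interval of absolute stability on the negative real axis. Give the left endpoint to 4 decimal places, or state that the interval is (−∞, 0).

(-6.0667, 0).

Test eqn y'=λy, z=hλ:
  k1=λy_n ⇒ h·k1=z·y_n;  k2=λ(1+3/7z)y_n ⇒ h·k2=z(1+3/7z)y_n
  y_{n+1}/y_n = 1 + 8/13z + 5/13z(1+3/7z) = 1 + z + 15/91z²
  ⇒ R(z) = 1 + z + 15/91z².

Solve |R(x)|<1 on ℝ⁻.
x=-1.29: |R|=0.0157
R=1: x+15/91x²=0 ⇒ x=−91/15=-6.0667; min R=1−1/(4·15/91)=-0.5167>−1
Confirm numerically:
  x=-5.659: |R|=0.61973 <1
  x=-5.450: |R|=0.44602 <1
  x=-4.291: |R|=0.25594 <1
  x=-2.707: |R|=0.49911 <1
  x=-6.579: |R|=1.55560 >1
  x=-6.537: |R|=1.50680 >1
So |R|<1 on (-6.0667, 0).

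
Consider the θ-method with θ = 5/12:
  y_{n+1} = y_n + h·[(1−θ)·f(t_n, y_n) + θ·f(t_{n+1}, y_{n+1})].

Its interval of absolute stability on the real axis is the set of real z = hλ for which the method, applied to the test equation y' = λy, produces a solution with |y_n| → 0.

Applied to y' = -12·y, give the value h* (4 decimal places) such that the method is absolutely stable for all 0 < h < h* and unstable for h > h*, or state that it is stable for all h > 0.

(-12.0000,0); λ=-12 ⇒ h* = (12)/12 = 1.0000.

Test eqn y'=λy, z=hλ:
  y_{n+1} = y_n + z·[7/12·y_n + 5/12·y_{n+1}] ⇒ (1 − 5/12z)y_{n+1} = (1 + 7/12z)y_n
  ⇒ R(z) = (1 + 7/12z)/(1 − 5/12z).

Boundary: |R(x)|=1, x<0.
x=-0.9: |R|=0.3455
R=−1: 1+7/12x = −1+5/12x ⇒ -1/6x=2 ⇒ x=2/(-1/6)=-12.0000
Confirm numerically:
  x=-7.909: |R|=0.84126 <1
  x=-6.333: |R|=0.74043 <1
  x=-5.406: |R|=0.66211 <1
  x=-12.380: |R|=1.01028 >1
  x=-12.361: |R|=1.00978 >1
  x=-12.305: |R|=1.00830 >1
Interval (-12.0000, 0).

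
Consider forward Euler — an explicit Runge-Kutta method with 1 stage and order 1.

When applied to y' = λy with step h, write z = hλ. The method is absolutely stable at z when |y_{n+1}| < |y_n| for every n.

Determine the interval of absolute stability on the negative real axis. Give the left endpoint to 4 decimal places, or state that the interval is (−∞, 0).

On y'=λy, z=hλ:
  order 1, 1-stage ⇒ R(z)=1+z
  (e.g. R(-1.08)=-0.08000, |R|=0.08000)

Need |R(x)|<1, x<0.
x=-1.08: |R|=0.0800
|R(-1.6)|=0.6000 |R(-1)|=0.0000 |R(-0.5)|=0.5000
Bisect:
  x_lo=-2.4260 |R|=1.4260  x_hi=-0.1807 |R|=0.8193
  mid=-1.30338 |R|=0.30338 →hi
  mid=-1.86470 |R|=0.86470 →hi
  mid=-2.14536 |R|=1.14536 →lo
  mid=-2.00503 |R|=1.00503 →lo
  mid=-1.93486 |R|=0.93486 →hi
  mid=-1.96995 |R|=0.96995 →hi
  mid=-1.98749 |R|=0.98749 →hi
  mid=-1.99626 |R|=0.99626 →hi
  ...
  [-2.00010,-1.99996] ⇒ x*=-2.0000
Stable set (-2.0000, 0).

(-2.0000, 0).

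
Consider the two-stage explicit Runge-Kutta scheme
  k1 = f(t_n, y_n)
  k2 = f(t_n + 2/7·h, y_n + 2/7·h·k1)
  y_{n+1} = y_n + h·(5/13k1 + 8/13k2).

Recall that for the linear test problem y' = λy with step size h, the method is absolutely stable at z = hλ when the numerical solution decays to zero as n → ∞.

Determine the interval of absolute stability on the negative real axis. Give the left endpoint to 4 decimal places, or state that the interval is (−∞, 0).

(-5.6875, 0).

With y'=λy (z=hλ):
  k1=λy_n ⇒ h·k1=z·y_n;  k2=λ(1+2/7z)y_n ⇒ h·k2=z(1+2/7z)y_n
  y_{n+1}/y_n = 1 + 5/13z + 8/13z(1+2/7z) = 1 + z + 16/91z²
  ⇒ R(z) = 1 + z + 16/91z².

Find x<0 with |R(x)|<1.
x=-1.4: |R|=0.0554
R=1: x+16/91x²=0 ⇒ x=−91/16=-5.6875; min R=1−1/(4·16/91)=-0.4219>−1
Confirm numerically:
  x=-5.538: |R|=0.85443 <1
  x=-4.232: |R|=0.08302 <1
  x=-2.344: |R|=0.37796 <1
  x=-5.940: |R|=1.26371 >1
  x=-5.735: |R|=1.04790 >1
Stable set (-5.6875, 0).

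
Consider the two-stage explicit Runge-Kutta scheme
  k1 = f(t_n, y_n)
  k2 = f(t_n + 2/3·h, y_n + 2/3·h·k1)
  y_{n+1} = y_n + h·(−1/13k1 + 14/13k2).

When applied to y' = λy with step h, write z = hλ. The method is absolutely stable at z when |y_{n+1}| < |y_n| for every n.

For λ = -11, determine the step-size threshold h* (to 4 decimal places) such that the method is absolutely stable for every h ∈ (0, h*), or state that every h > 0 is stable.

(-1.3929,0); λ=-11 ⇒ h* = (39/28)/11 = 0.1266.

With y'=λy (z=hλ):
  k1=λy_n ⇒ h·k1=z·y_n;  k2=λ(1+2/3z)y_n ⇒ h·k2=z(1+2/3z)y_n
  y_{n+1}/y_n = 1 − 1/13z + 14/13z(1+2/3z) = 1 + z + 28/39z²
  ⇒ R(z) = 1 + z + 28/39z².

Find x<0 with |R(x)|<1.
x=-1.54: |R|=1.1627
R=1: x+28/39x²=0 ⇒ x=−39/28=-1.3929; min R=1−1/(4·28/39)=0.6518>−1
Confirm numerically:
  x=-0.792: |R|=0.65834 <1
  x=-0.710: |R|=0.65192 <1
  x=-0.707: |R|=0.65187 <1
  x=-1.853: |R|=1.61216 >1
  x=-1.561: |R|=1.18844 >1
So |R|<1 on (-1.3929, 0).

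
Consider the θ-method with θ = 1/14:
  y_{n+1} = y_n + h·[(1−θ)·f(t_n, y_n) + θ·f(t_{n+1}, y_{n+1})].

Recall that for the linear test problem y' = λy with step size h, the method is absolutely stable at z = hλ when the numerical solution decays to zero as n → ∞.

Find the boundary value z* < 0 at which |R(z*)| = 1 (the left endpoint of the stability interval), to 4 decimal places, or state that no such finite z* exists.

On y'=λy, z=hλ:
  y_{n+1} = y_n + z·[13/14·y_n + 1/14·y_{n+1}] ⇒ (1 − 1/14z)y_{n+1} = (1 + 13/14z)y_n
  R(z) = (1 + 13/14z)/(1 − 1/14z).

Find x<0 with |R(x)|<1.
x=-1.6: |R|=0.4359
R=−1: 1+13/14x = −1+1/14x ⇒ -6/7x=2 ⇒ x=2/(-6/7)=-2.3333
Confirm numerically:
  x=-1.971: |R|=0.72776 <1
  x=-1.845: |R|=0.63017 <1
  x=-1.163: |R|=0.07380 <1
  x=-2.923: |R|=1.41813 >1
  x=-2.573: |R|=1.17354 >1
So |R|<1 on (-2.3333, 0).

z* = -2.3333.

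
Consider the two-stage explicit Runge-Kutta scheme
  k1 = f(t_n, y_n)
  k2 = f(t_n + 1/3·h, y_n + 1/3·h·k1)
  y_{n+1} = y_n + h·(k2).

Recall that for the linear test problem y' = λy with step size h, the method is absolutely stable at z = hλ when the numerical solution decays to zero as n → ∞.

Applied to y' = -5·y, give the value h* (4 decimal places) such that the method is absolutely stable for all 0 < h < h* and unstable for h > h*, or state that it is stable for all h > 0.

With y'=λy (z=hλ):
  k1=λy_n ⇒ h·k1=z·y_n;  k2=λ(1+1/3z)y_n ⇒ h·k2=z(1+1/3z)y_n
  y_{n+1}/y_n = 1 + z(1+1/3z) = 1 + z + 1/3z²
  R(z) = 1 + z + 1/3z².

Find x<0 with |R(x)|<1.
x=-1.8: |R|=0.2800
R=1: x+1/3x²=0 ⇒ x=−3=-3.0000; min R=1−1/(4·1/3)=0.2500>−1
Confirm numerically:
  x=-2.972: |R|=0.97226 <1
  x=-2.804: |R|=0.81681 <1
  x=-2.226: |R|=0.42569 <1
  x=-1.527: |R|=0.25024 <1
  x=-3.552: |R|=1.65357 >1
  x=-3.274: |R|=1.29903 >1
  x=-3.121: |R|=1.12588 >1
So |R|<1 on (-3.0000, 0).

(-3.0000,0); λ=-5 ⇒ h* = (3)/5 = 0.6000.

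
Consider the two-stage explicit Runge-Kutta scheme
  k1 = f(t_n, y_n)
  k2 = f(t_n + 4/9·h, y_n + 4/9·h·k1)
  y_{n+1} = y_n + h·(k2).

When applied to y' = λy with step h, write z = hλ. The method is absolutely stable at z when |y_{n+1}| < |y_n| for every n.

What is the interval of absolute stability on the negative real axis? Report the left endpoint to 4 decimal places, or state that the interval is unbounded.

z∈(-2.2500,0).

With y'=λy (z=hλ):
  k1=λy_n ⇒ h·k1=z·y_n;  k2=λ(1+4/9z)y_n ⇒ h·k2=z(1+4/9z)y_n
  y_{n+1}/y_n = 1 + z(1+4/9z) = 1 + z + 4/9z²
  R(z) = 1 + z + 4/9z².

Need |R(x)|<1, x<0.
x=-0.47: |R|=0.6282
R=1: x+4/9x²=0 ⇒ x=−9/4=-2.2500; min R=1−1/(4·4/9)=0.4375>−1
Confirm numerically:
  x=-2.185: |R|=0.93688 <1
  x=-1.678: |R|=0.57342 <1
  x=-1.659: |R|=0.56424 <1
  x=-1.069: |R|=0.43889 <1
  x=-2.732: |R|=1.58526 >1
  x=-2.543: |R|=1.33116 >1
  x=-2.377: |R|=1.13417 >1
Stable set (-2.2500, 0).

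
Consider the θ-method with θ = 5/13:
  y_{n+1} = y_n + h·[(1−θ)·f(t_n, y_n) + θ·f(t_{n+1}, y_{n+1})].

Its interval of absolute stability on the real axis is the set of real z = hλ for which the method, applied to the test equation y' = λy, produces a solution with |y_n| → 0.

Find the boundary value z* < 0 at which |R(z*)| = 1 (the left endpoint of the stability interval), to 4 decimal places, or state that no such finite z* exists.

With y'=λy (z=hλ):
  y_{n+1} = y_n + z·[8/13·y_n + 5/13·y_{n+1}] ⇒ (1 − 5/13z)y_{n+1} = (1 + 8/13z)y_n
  ⇒ R(z) = (1 + 8/13z)/(1 − 5/13z).

Find x<0 with |R(x)|<1.
x=-1.25: |R|=0.1558
R=−1: 1+8/13x = −1+5/13x ⇒ -3/13x=2 ⇒ x=2/(-3/13)=-8.6667
Confirm numerically:
  x=-8.432: |R|=0.98724 <1
  x=-6.440: |R|=0.85221 <1
  x=-6.402: |R|=0.84906 <1
  x=-8.856: |R|=1.00992 >1
  x=-8.723: |R|=1.00299 >1
  x=-8.698: |R|=1.00166 >1
So |R|<1 on (-8.6667, 0).

left endpoint -8.6667.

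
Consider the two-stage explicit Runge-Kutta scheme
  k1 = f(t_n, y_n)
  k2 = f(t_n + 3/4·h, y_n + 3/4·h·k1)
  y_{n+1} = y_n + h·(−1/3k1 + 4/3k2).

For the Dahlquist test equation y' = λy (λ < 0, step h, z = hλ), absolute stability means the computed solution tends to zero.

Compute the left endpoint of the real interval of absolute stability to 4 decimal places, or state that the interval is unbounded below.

z* = -1.0000.

With y'=λy (z=hλ):
  k1=λy_n ⇒ h·k1=z·y_n;  k2=λ(1+3/4z)y_n ⇒ h·k2=z(1+3/4z)y_n
  y_{n+1}/y_n = 1 − 1/3z + 4/3z(1+3/4z) = 1 + z + z²
  ⇒ R(z) = 1 + z + z².

Need |R(x)|<1, x<0.
x=-0.92: |R|=0.9264
R=1: x+1x²=0 ⇒ x=−1=-1.0000; min R=1−1/(4·1)=0.7500>−1
Confirm numerically:
  x=-0.965: |R|=0.96623 <1
  x=-0.924: |R|=0.92978 <1
  x=-0.673: |R|=0.77993 <1
  x=-0.505: |R|=0.75002 <1
  x=-1.254: |R|=1.31852 >1
  x=-1.122: |R|=1.13688 >1
  x=-1.089: |R|=1.09692 >1
Interval (-1.0000, 0).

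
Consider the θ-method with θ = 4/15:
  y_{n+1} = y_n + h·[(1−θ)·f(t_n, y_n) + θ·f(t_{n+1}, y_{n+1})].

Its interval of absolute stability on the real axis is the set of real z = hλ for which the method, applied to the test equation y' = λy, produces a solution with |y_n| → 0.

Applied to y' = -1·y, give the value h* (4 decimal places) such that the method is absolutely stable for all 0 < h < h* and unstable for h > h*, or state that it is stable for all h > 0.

(-4.2857,0); λ=-1 ⇒ h* = (30/7)/1 = 4.2857.

Test eqn y'=λy, z=hλ:
  y_{n+1} = y_n + z·[11/15·y_n + 4/15·y_{n+1}] ⇒ (1 − 4/15z)y_{n+1} = (1 + 11/15z)y_n
  Hence R(z) = (1 + 11/15z)/(1 − 4/15z).

Find x<0 with |R(x)|<1.
x=-0.88: |R|=0.2873
R=−1: 1+11/15x = −1+4/15x ⇒ -7/15x=2 ⇒ x=2/(-7/15)=-4.2857
Confirm numerically:
  x=-3.289: |R|=0.75220 <1
  x=-3.132: |R|=0.70663 <1
  x=-2.365: |R|=0.45033 <1
  x=-2.270: |R|=0.41404 <1
  x=-4.871: |R|=1.11881 >1
  x=-4.791: |R|=1.10353 >1
  x=-4.725: |R|=1.09071 >1
So |R|<1 on (-4.2857, 0).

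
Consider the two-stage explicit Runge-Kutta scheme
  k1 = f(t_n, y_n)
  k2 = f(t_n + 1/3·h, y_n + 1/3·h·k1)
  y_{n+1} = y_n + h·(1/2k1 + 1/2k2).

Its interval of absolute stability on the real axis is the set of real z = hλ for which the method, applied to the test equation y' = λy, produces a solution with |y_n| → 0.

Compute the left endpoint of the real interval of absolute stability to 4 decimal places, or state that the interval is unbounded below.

On y'=λy, z=hλ:
  k1=λy_n ⇒ h·k1=z·y_n;  k2=λ(1+1/3z)y_n ⇒ h·k2=z(1+1/3z)y_n
  y_{n+1}/y_n = 1 + 1/2z + 1/2z(1+1/3z) = 1 + z + 1/6z²
  R(z) = 1 + z + 1/6z².

Find x<0 with |R(x)|<1.
x=-1.77: |R|=0.2479
R=1: x+1/6x²=0 ⇒ x=−6=-6.0000; min R=1−1/(4·1/6)=-0.5000>−1
Confirm numerically:
  x=-5.819: |R|=0.82446 <1
  x=-5.737: |R|=0.74853 <1
  x=-5.616: |R|=0.64058 <1
  x=-3.583: |R|=0.44335 <1
  x=-6.584: |R|=1.64084 >1
  x=-6.388: |R|=1.41309 >1
  x=-6.061: |R|=1.06162 >1
Stable set (-6.0000, 0).

left endpoint -6.0000.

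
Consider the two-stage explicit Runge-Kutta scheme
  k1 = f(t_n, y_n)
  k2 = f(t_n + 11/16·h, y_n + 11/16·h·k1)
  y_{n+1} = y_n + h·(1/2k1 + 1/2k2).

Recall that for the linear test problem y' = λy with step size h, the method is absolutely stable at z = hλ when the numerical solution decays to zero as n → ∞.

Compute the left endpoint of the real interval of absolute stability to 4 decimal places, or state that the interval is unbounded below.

z* = -2.9091.

With y'=λy (z=hλ):
  k1=λy_n ⇒ h·k1=z·y_n;  k2=λ(1+11/16z)y_n ⇒ h·k2=z(1+11/16z)y_n
  y_{n+1}/y_n = 1 + 1/2z + 1/2z(1+11/16z) = 1 + z + 11/32z²
  ⇒ R(z) = 1 + z + 11/32z².

Need |R(x)|<1, x<0.
x=-0.88: |R|=0.3862
R=1: x+11/32x²=0 ⇒ x=−32/11=-2.9091; min R=1−1/(4·11/32)=0.2727>−1
Confirm numerically:
  x=-2.562: |R|=0.69432 <1
  x=-2.539: |R|=0.67699 <1
  x=-2.110: |R|=0.42041 <1
  x=-3.202: |R|=1.32240 >1
  x=-3.094: |R|=1.19666 >1
  x=-3.024: |R|=1.11945 >1
Interval (-2.9091, 0).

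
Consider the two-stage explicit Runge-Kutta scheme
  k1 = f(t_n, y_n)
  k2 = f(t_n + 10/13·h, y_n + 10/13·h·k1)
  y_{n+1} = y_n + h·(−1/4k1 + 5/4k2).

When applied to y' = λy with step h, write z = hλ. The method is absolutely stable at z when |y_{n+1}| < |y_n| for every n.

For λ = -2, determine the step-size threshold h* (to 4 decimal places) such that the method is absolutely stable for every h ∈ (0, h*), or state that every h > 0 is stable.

Set f=λy, z=hλ:
  k1=λy_n ⇒ h·k1=z·y_n;  k2=λ(1+10/13z)y_n ⇒ h·k2=z(1+10/13z)y_n
  y_{n+1}/y_n = 1 − 1/4z + 5/4z(1+10/13z) = 1 + z + 25/26z²
  ⇒ R(z) = 1 + z + 25/26z².

Find x<0 with |R(x)|<1.
x=-1.48: |R|=1.6262
R=1: x+25/26x²=0 ⇒ x=−26/25=-1.0400; min R=1−1/(4·25/26)=0.7400>−1
Confirm numerically:
  x=-0.808: |R|=0.81975 <1
  x=-0.788: |R|=0.80906 <1
  x=-0.538: |R|=0.74031 <1
  x=-1.577: |R|=1.81428 >1
  x=-1.567: |R|=1.79405 >1
  x=-1.526: |R|=1.71311 >1
So |R|<1 on (-1.0400, 0).

(-1.0400,0); λ=-2 ⇒ h* = (26/25)/2 = 0.5200.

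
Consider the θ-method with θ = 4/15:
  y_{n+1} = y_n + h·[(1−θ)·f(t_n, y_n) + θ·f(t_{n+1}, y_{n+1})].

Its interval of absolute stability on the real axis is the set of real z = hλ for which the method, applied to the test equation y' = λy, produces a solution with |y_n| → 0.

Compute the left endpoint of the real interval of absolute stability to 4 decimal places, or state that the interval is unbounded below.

Set f=λy, z=hλ:
  y_{n+1} = y_n + z·[11/15·y_n + 4/15·y_{n+1}] ⇒ (1 − 4/15z)y_{n+1} = (1 + 11/15z)y_n
  ⇒ R(z) = (1 + 11/15z)/(1 − 4/15z).

Find x<0 with |R(x)|<1.
x=-1.57: |R|=0.1067
R=−1: 1+11/15x = −1+4/15x ⇒ -7/15x=2 ⇒ x=2/(-7/15)=-4.2857
Confirm numerically:
  x=-4.225: |R|=0.98668 <1
  x=-4.064: |R|=0.95035 <1
  x=-2.814: |R|=0.60763 <1
  x=-2.379: |R|=0.45558 <1
  x=-4.873: |R|=1.11919 >1
  x=-4.494: |R|=1.04421 >1
  x=-4.394: |R|=1.02327 >1
Interval (-4.2857, 0).

left endpoint -4.2857.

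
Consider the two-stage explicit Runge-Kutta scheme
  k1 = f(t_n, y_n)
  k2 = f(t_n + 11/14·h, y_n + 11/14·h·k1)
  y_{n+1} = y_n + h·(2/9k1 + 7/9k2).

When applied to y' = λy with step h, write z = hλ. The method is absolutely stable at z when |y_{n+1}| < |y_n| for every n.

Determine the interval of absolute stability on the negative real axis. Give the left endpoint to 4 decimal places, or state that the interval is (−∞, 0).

Test eqn y'=λy, z=hλ:
  k1=λy_n ⇒ h·k1=z·y_n;  k2=λ(1+11/14z)y_n ⇒ h·k2=z(1+11/14z)y_n
  y_{n+1}/y_n = 1 + 2/9z + 7/9z(1+11/14z) = 1 + z + 11/18z²
  Hence R(z) = 1 + z + 11/18z².

Find x<0 with |R(x)|<1.
x=-0.5: |R|=0.6528
R=1: x+11/18x²=0 ⇒ x=−18/11=-1.6364; min R=1−1/(4·11/18)=0.5909>−1
Confirm numerically:
  x=-1.423: |R|=0.81446 <1
  x=-1.091: |R|=0.63639 <1
  x=-0.671: |R|=0.60415 <1
  x=-2.184: |R|=1.73091 >1
  x=-1.893: |R|=1.29689 >1
Stable set (-1.6364, 0).

(-1.6364, 0).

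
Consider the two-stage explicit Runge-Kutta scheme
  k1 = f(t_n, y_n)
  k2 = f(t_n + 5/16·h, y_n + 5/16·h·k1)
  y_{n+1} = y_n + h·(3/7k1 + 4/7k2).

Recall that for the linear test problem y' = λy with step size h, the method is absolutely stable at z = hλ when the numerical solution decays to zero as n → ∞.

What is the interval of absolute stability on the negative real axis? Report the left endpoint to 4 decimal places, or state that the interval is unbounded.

z∈(-5.6000,0).

With y'=λy (z=hλ):
  k1=λy_n ⇒ h·k1=z·y_n;  k2=λ(1+5/16z)y_n ⇒ h·k2=z(1+5/16z)y_n
  y_{n+1}/y_n = 1 + 3/7z + 4/7z(1+5/16z) = 1 + z + 5/28z²
  Hence R(z) = 1 + z + 5/28z².

Find x<0 with |R(x)|<1.
x=-0.5: |R|=0.5446
R=1: x+5/28x²=0 ⇒ x=−28/5=-5.6000; min R=1−1/(4·5/28)=-0.4000>−1
Confirm numerically:
  x=-3.866: |R|=0.19708 <1
  x=-3.584: |R|=0.29024 <1
  x=-3.254: |R|=0.36319 <1
  x=-5.907: |R|=1.32383 >1
  x=-5.740: |R|=1.14350 >1
So |R|<1 on (-5.6000, 0).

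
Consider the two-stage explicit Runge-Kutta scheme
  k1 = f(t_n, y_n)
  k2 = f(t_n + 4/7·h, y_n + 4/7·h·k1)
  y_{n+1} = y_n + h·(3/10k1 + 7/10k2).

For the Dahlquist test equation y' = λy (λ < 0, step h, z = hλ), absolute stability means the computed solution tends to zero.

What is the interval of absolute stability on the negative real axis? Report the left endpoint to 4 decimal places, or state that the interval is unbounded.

Test eqn y'=λy, z=hλ:
  k1=λy_n ⇒ h·k1=z·y_n;  k2=λ(1+4/7z)y_n ⇒ h·k2=z(1+4/7z)y_n
  y_{n+1}/y_n = 1 + 3/10z + 7/10z(1+4/7z) = 1 + z + 2/5z²
  ⇒ R(z) = 1 + z + 2/5z².

Solve |R(x)|<1 on ℝ⁻.
x=-1.09: |R|=0.3852
R=1: x+2/5x²=0 ⇒ x=−5/2=-2.5000; min R=1−1/(4·2/5)=0.3750>−1
Confirm numerically:
  x=-1.868: |R|=0.52777 <1
  x=-1.462: |R|=0.39298 <1
  x=-1.257: |R|=0.37502 <1
  x=-2.967: |R|=1.55424 >1
  x=-2.783: |R|=1.31504 >1
  x=-2.759: |R|=1.28583 >1
Interval (-2.5000, 0).

z∈(-2.5000,0).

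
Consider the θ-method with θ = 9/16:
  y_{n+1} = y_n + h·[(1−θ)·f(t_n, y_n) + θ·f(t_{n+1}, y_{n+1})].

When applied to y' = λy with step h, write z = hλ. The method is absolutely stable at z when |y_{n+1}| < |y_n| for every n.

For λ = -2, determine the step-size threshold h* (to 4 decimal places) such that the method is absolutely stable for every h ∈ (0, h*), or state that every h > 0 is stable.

With y'=λy (z=hλ):
  y_{n+1} = y_n + z·[7/16·y_n + 9/16·y_{n+1}] ⇒ (1 − 9/16z)y_{n+1} = (1 + 7/16z)y_n
  R(z) = (1 + 7/16z)/(1 − 9/16z).

Boundary: |R(x)|=1, x<0.
x=-1.24: |R|=0.2695
x=-2: |R|=0.0588
x=-10: |R|=0.5094
x=-100: |R|=0.7467
θ=9/16≥1/2 ⇒ |1+7/16x|<|1−9/16x| ∀x<0 ⇒ interval (−∞,0).

unbounded; (−∞, 0). Any h>0 works for λ=-2.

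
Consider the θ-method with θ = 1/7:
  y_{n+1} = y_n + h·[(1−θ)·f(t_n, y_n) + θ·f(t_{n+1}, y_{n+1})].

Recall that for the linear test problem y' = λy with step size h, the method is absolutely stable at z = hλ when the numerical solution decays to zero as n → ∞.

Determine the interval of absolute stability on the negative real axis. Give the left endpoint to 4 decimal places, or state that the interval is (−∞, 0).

(-2.8000, 0).

Set f=λy, z=hλ:
  y_{n+1} = y_n + z·[6/7·y_n + 1/7·y_{n+1}] ⇒ (1 − 1/7z)y_{n+1} = (1 + 6/7z)y_n
  Hence R(z) = (1 + 6/7z)/(1 − 1/7z).

Need |R(x)|<1, x<0.
x=-0.98: |R|=0.1404
R=−1: 1+6/7x = −1+1/7x ⇒ -5/7x=2 ⇒ x=2/(-5/7)=-2.8000
Confirm numerically:
  x=-2.246: |R|=0.70041 <1
  x=-1.466: |R|=0.21214 <1
  x=-1.330: |R|=0.11765 <1
  x=-1.175: |R|=0.00612 <1
  x=-3.220: |R|=1.20548 >1
  x=-3.006: |R|=1.10294 >1
  x=-2.918: |R|=1.05949 >1
Stable set (-2.8000, 0).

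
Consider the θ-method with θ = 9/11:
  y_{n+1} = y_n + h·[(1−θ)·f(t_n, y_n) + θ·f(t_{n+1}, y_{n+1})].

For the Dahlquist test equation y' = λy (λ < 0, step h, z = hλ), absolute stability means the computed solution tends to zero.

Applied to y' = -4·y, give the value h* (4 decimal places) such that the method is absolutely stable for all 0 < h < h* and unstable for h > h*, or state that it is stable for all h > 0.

Set f=λy, z=hλ:
  y_{n+1} = y_n + z·[2/11·y_n + 9/11·y_{n+1}] ⇒ (1 − 9/11z)y_{n+1} = (1 + 2/11z)y_n
  so R(z) = (1 + 2/11z)/(1 − 9/11z).

Boundary: |R(x)|=1, x<0.
x=-0.35: |R|=0.7279
x=-2: |R|=0.2414
x=-10: |R|=0.0891
x=-100: |R|=0.2075
θ=9/11≥1/2 ⇒ |1+2/11x|<|1−9/11x| ∀x<0 ⇒ unbounded interval.

(−∞, 0) — no finite endpoint. Any h>0 works for λ=-4.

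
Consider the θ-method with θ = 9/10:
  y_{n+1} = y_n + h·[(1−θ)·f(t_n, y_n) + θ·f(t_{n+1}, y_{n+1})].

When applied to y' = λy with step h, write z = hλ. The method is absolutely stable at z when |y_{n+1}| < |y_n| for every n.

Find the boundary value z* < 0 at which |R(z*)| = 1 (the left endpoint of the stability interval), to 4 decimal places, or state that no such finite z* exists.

interval (−∞, 0).

Test eqn y'=λy, z=hλ:
  y_{n+1} = y_n + z·[1/10·y_n + 9/10·y_{n+1}] ⇒ (1 − 9/10z)y_{n+1} = (1 + 1/10z)y_n
  so R(z) = (1 + 1/10z)/(1 − 9/10z).

Need |R(x)|<1, x<0.
x=-0.52: |R|=0.6458
x=-2: |R|=0.2857
x=-10: |R|=0.0000
x=-100: |R|=0.0989
θ=9/10≥1/2 ⇒ |1+1/10x|<|1−9/10x| ∀x<0 ⇒ interval (−∞,0).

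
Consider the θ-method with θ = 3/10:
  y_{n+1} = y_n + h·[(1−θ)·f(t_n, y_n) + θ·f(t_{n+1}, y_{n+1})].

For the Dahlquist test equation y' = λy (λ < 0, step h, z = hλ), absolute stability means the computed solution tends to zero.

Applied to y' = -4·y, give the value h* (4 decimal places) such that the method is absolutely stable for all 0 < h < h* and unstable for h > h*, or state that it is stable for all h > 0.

(-5.0000,0); λ=-4 ⇒ h* = (5)/4 = 1.2500.

Test eqn y'=λy, z=hλ:
  y_{n+1} = y_n + z·[7/10·y_n + 3/10·y_{n+1}] ⇒ (1 − 3/10z)y_{n+1} = (1 + 7/10z)y_n
  R(z) = (1 + 7/10z)/(1 − 3/10z).

Find x<0 with |R(x)|<1.
x=-1.12: |R|=0.1617
R=−1: 1+7/10x = −1+3/10x ⇒ -2/5x=2 ⇒ x=2/(-2/5)=-5.0000
Confirm numerically:
  x=-4.549: |R|=0.92371 <1
  x=-3.870: |R|=0.79084 <1
  x=-2.657: |R|=0.47849 <1
  x=-5.486: |R|=1.07347 >1
  x=-5.150: |R|=1.02358 >1
  x=-5.108: |R|=1.01706 >1
So |R|<1 on (-5.0000, 0).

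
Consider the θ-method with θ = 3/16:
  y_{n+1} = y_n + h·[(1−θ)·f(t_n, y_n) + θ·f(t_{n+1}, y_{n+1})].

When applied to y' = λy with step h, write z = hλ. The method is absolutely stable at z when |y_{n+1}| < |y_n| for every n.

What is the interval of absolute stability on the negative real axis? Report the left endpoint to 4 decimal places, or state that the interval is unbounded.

(-3.2000, 0).

With y'=λy (z=hλ):
  y_{n+1} = y_n + z·[13/16·y_n + 3/16·y_{n+1}] ⇒ (1 − 3/16z)y_{n+1} = (1 + 13/16z)y_n
  so R(z) = (1 + 13/16z)/(1 − 3/16z).

Solve |R(x)|<1 on ℝ⁻.
x=-1.41: |R|=0.1152
R=−1: 1+13/16x = −1+3/16x ⇒ -5/8x=2 ⇒ x=2/(-5/8)=-3.2000
Confirm numerically:
  x=-2.842: |R|=0.85403 <1
  x=-2.483: |R|=0.69423 <1
  x=-1.981: |R|=0.44447 <1
  x=-1.930: |R|=0.41716 <1
  x=-3.583: |R|=1.14318 >1
  x=-3.386: |R|=1.07111 >1
Stable set (-3.2000, 0).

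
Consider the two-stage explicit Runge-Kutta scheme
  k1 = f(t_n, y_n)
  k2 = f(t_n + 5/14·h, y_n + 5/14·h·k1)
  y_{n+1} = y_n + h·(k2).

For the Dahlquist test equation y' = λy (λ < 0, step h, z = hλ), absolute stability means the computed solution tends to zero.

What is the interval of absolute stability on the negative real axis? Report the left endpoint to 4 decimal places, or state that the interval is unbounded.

(-2.8000, 0).

Set f=λy, z=hλ:
  k1=λy_n ⇒ h·k1=z·y_n;  k2=λ(1+5/14z)y_n ⇒ h·k2=z(1+5/14z)y_n
  y_{n+1}/y_n = 1 + z(1+5/14z) = 1 + z + 5/14z²
  R(z) = 1 + z + 5/14z².

Need |R(x)|<1, x<0.
x=-1.25: |R|=0.3080
R=1: x+5/14x²=0 ⇒ x=−14/5=-2.8000; min R=1−1/(4·5/14)=0.3000>−1
Confirm numerically:
  x=-2.703: |R|=0.90636 <1
  x=-2.658: |R|=0.86520 <1
  x=-1.679: |R|=0.32780 <1
  x=-3.280: |R|=1.56229 >1
  x=-3.167: |R|=1.41510 >1
Stable set (-2.8000, 0).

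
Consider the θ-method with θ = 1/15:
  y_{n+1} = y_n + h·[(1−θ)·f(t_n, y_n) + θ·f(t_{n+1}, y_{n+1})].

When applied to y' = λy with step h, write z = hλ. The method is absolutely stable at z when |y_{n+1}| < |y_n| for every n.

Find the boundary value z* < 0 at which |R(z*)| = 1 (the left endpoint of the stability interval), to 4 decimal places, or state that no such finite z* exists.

Test eqn y'=λy, z=hλ:
  y_{n+1} = y_n + z·[14/15·y_n + 1/15·y_{n+1}] ⇒ (1 − 1/15z)y_{n+1} = (1 + 14/15z)y_n
  ⇒ R(z) = (1 + 14/15z)/(1 − 1/15z).

Boundary: |R(x)|=1, x<0.
x=-1.56: |R|=0.4130
R=−1: 1+14/15x = −1+1/15x ⇒ -13/15x=2 ⇒ x=2/(-13/15)=-2.3077
Confirm numerically:
  x=-2.222: |R|=0.93532 <1
  x=-1.866: |R|=0.65955 <1
  x=-1.697: |R|=0.52453 <1
  x=-1.135: |R|=0.05516 <1
  x=-2.831: |R|=1.38153 >1
  x=-2.808: |R|=1.36523 >1
  x=-2.478: |R|=1.12667 >1
Interval (-2.3077, 0).

left endpoint -2.3077.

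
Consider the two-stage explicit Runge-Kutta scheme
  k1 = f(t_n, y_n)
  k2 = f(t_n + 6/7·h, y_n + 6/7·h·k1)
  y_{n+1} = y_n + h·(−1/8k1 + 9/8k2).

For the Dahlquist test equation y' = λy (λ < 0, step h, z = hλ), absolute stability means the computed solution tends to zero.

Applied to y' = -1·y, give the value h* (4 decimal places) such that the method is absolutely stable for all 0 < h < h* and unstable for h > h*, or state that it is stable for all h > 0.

On y'=λy, z=hλ:
  k1=λy_n ⇒ h·k1=z·y_n;  k2=λ(1+6/7z)y_n ⇒ h·k2=z(1+6/7z)y_n
  y_{n+1}/y_n = 1 − 1/8z + 9/8z(1+6/7z) = 1 + z + 27/28z²
  Hence R(z) = 1 + z + 27/28z².

Solve |R(x)|<1 on ℝ⁻.
x=-1.36: |R|=1.4235
R=1: x+27/28x²=0 ⇒ x=−28/27=-1.0370; min R=1−1/(4·27/28)=0.7407>−1
Confirm numerically:
  x=-0.732: |R|=0.78469 <1
  x=-0.546: |R|=0.74147 <1
  x=-0.422: |R|=0.74972 <1
  x=-1.555: |R|=1.77667 >1
  x=-1.124: |R|=1.09426 >1
Stable set (-1.0370, 0).

(-1.0370,0); λ=-1 ⇒ h* = (28/27)/1 = 1.0370.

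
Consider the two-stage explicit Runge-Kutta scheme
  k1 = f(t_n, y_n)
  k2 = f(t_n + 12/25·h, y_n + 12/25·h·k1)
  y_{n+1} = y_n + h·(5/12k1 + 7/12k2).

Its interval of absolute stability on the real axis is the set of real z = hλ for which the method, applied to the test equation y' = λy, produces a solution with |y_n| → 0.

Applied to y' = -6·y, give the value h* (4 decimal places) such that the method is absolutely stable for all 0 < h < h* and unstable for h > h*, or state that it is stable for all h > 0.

With y'=λy (z=hλ):
  k1=λy_n ⇒ h·k1=z·y_n;  k2=λ(1+12/25z)y_n ⇒ h·k2=z(1+12/25z)y_n
  y_{n+1}/y_n = 1 + 5/12z + 7/12z(1+12/25z) = 1 + z + 7/25z²
  R(z) = 1 + z + 7/25z².

Boundary: |R(x)|=1, x<0.
x=-1.1: |R|=0.2388
R=1: x+7/25x²=0 ⇒ x=−25/7=-3.5714; min R=1−1/(4·7/25)=0.1071>−1
Confirm numerically:
  x=-3.285: |R|=0.73654 <1
  x=-1.999: |R|=0.11988 <1
  x=-1.858: |R|=0.10861 <1
  x=-3.684: |R|=1.11612 >1
  x=-3.668: |R|=1.09918 >1
  x=-3.597: |R|=1.02575 >1
So |R|<1 on (-3.5714, 0).

(-3.5714,0); λ=-6 ⇒ h* = (25/7)/6 = 0.5952.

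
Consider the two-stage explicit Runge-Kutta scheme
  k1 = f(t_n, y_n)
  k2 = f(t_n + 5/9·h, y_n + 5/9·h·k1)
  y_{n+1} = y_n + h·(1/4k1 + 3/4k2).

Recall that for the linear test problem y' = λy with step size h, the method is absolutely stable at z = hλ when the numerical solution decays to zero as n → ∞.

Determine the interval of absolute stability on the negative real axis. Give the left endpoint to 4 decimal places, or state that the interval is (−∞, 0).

(-2.4000, 0).

Set f=λy, z=hλ:
  k1=λy_n ⇒ h·k1=z·y_n;  k2=λ(1+5/9z)y_n ⇒ h·k2=z(1+5/9z)y_n
  y_{n+1}/y_n = 1 + 1/4z + 3/4z(1+5/9z) = 1 + z + 5/12z²
  R(z) = 1 + z + 5/12z².

Boundary: |R(x)|=1, x<0.
x=-1.34: |R|=0.4082
R=1: x+5/12x²=0 ⇒ x=−12/5=-2.4000; min R=1−1/(4·5/12)=0.4000>−1
Confirm numerically:
  x=-1.716: |R|=0.51094 <1
  x=-1.302: |R|=0.40434 <1
  x=-1.001: |R|=0.41650 <1
  x=-2.622: |R|=1.24254 >1
  x=-2.615: |R|=1.23426 >1
Interval (-2.4000, 0).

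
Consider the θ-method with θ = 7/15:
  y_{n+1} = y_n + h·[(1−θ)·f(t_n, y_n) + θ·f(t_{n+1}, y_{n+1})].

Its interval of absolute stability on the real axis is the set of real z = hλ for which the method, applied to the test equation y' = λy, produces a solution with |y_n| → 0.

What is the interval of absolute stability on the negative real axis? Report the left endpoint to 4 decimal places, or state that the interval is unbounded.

(-30.0000, 0).

On y'=λy, z=hλ:
  y_{n+1} = y_n + z·[8/15·y_n + 7/15·y_{n+1}] ⇒ (1 − 7/15z)y_{n+1} = (1 + 8/15z)y_n
  Hence R(z) = (1 + 8/15z)/(1 − 7/15z).

Find x<0 with |R(x)|<1.
x=-1.69: |R|=0.0552
R=−1: 1+8/15x = −1+7/15x ⇒ -1/15x=2 ⇒ x=2/(-1/15)=-30.0000
Confirm numerically:
  x=-29.181: |R|=0.99626 <1
  x=-20.936: |R|=0.94389 <1
  x=-15.191: |R|=0.87795 <1
  x=-13.810: |R|=0.85502 <1
  x=-30.550: |R|=1.00240 >1
  x=-30.338: |R|=1.00149 >1
  x=-30.188: |R|=1.00083 >1
Stable set (-30.0000, 0).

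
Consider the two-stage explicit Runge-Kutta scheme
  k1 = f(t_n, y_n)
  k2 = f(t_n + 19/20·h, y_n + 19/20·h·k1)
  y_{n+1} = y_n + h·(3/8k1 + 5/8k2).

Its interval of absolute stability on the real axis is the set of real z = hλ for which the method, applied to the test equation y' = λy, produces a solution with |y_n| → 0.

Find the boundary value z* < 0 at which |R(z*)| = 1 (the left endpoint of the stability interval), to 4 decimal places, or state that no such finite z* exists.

z* = -1.6842.

On y'=λy, z=hλ:
  k1=λy_n ⇒ h·k1=z·y_n;  k2=λ(1+19/20z)y_n ⇒ h·k2=z(1+19/20z)y_n
  y_{n+1}/y_n = 1 + 3/8z + 5/8z(1+19/20z) = 1 + z + 19/32z²
  so R(z) = 1 + z + 19/32z².

Solve |R(x)|<1 on ℝ⁻.
x=-1.38: |R|=0.7507
R=1: x+19/32x²=0 ⇒ x=−32/19=-1.6842; min R=1−1/(4·19/32)=0.5789>−1
Confirm numerically:
  x=-1.512: |R|=0.84540 <1
  x=-1.149: |R|=0.63487 <1
  x=-0.851: |R|=0.57899 <1
  x=-2.076: |R|=1.48293 >1
  x=-1.918: |R|=1.26624 >1
  x=-1.810: |R|=1.13518 >1
So |R|<1 on (-1.6842, 0).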